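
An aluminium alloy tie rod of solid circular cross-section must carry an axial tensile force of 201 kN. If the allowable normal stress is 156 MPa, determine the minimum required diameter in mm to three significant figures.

Required area A ≥ P/σ_allow = 201000/156 = 1288 mm².
For a solid circular section, d ≥ √(4A/π) = 40.5 mm.

40.5 mm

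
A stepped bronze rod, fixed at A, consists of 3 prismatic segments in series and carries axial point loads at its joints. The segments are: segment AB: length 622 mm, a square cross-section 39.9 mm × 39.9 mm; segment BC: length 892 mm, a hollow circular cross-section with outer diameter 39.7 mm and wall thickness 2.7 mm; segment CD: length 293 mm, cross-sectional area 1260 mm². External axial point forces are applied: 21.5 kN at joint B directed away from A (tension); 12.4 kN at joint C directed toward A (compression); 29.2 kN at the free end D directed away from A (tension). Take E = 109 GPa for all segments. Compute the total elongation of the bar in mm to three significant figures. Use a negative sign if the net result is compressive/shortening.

Internal axial forces (sectioning from the free end, tension +): N_CD = 29.2 kN, N_BC = 16.8 kN, N_AB = 38.3 kN.
A_AB = 1592 mm².
A_BC = 313.8 mm².
δ_AB = 38300·622/(1592·109000) = 0.1373 mm
δ_BC = 16800·892/(313.8·109000) = 0.4381 mm
δ_CD = 29200·293/(1260·109000) = 0.0623 mm
δ = Σδ_i = 0.6376 mm.

0.638 mm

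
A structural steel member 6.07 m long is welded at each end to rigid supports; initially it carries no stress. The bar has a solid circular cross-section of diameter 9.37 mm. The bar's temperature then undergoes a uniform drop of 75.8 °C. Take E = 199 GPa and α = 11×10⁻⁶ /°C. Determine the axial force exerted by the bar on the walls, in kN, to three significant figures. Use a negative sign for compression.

11.4 kN

Free thermal expansion αLΔT = 11e-6 · 6070 · -75.8 = -5.061 mm.
The walls impose strain ε = −(-5.061)/6070 = 8.3380e-04; σ = Eε = 199000 · 8.3380e-04 = 165.9 MPa.
Wall reaction R = σ·A = 165.9·68.96 = 11440 N = 11.44 kN.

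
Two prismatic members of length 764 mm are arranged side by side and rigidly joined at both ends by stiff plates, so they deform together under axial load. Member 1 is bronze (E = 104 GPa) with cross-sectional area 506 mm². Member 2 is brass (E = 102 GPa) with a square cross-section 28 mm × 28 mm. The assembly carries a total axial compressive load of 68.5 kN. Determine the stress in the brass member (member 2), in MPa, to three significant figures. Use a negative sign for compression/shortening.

A_2 = 784 mm².
Equal strain + equilibrium ⇒ each member carries load in proportion to AE: A₁E₁ = 52620000 N, A₂E₂ = 79970000 N, ΣAE = 132600000 N.
σ₂ = P·E₂/ΣAE = -68500·102000/132600000 = -52.7 MPa.

-52.7 MPa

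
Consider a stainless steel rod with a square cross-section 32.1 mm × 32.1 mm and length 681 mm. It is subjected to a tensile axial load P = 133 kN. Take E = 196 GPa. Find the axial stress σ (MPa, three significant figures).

129 MPa

A = 1030 mm².
σ = N/A = 133000/1030 = 129.1 MPa.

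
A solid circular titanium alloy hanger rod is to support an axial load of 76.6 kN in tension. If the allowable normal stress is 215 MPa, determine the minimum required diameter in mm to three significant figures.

Required area A ≥ P/σ_allow = 76600/215 = 356.3 mm².
For a solid circular section, d ≥ √(4A/π) = 21.3 mm.

21.3 mm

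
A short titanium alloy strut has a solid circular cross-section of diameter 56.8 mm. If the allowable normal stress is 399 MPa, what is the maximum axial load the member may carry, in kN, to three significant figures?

A = 2534 mm².
P_max = σ_allow · A = 399 · 2534 = 1011000 N = 1011 kN.

1010 kN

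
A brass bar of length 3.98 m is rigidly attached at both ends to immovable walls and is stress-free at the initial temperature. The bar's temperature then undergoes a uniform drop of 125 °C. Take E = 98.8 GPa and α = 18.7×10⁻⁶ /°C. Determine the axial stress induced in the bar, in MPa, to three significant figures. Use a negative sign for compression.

231 MPa

Free thermal expansion αLΔT = 18.7e-6 · 3980 · -125 = -9.303 mm.
The walls impose strain ε = −(-9.303)/3980 = 2.3375e-03; σ = Eε = 98800 · 2.3375e-03 = 230.9 MPa.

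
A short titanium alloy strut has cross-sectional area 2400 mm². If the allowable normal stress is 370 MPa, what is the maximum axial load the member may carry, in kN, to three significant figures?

P_max = σ_allow · A = 370 · 2400 = 888000 N = 888 kN.

888 kN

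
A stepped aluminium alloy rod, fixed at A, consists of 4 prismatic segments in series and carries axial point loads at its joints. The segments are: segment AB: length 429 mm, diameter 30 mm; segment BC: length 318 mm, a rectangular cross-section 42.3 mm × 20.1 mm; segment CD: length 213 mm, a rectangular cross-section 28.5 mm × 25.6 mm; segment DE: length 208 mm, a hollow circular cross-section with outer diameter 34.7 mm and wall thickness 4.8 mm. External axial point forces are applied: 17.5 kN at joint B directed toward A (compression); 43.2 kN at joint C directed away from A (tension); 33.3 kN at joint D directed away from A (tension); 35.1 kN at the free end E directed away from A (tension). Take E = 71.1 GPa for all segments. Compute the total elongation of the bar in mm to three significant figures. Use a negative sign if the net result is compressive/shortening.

Internal axial forces (sectioning from the free end, tension +): N_DE = 35.1 kN, N_CD = 68.4 kN, N_BC = 111.6 kN, N_AB = 94.1 kN.
A_AB = 706.9 mm².
A_BC = 850.2 mm².
A_CD = 729.6 mm².
A_DE = 450.9 mm².
δ_AB = 94100·429/(706.9·71100) = 0.8032 mm
δ_BC = 111600·318/(850.2·71100) = 0.5871 mm
δ_CD = 68400·213/(729.6·71100) = 0.2809 mm
δ_DE = 35100·208/(450.9·71100) = 0.2277 mm
δ = Σδ_i = 1.899 mm.

1.90 mm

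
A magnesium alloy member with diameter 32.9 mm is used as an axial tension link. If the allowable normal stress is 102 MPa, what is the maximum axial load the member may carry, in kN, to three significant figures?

86.7 kN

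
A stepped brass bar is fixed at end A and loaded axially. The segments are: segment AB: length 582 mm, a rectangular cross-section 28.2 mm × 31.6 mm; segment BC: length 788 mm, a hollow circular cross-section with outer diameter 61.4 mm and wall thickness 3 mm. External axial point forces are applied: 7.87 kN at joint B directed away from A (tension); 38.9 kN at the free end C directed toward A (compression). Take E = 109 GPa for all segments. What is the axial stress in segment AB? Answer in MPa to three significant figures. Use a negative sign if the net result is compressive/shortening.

Internal axial forces (sectioning from the free end, tension +): N_BC = -38.9 kN, N_AB = -31.03 kN.
A_AB = 891.1 mm².
σ_AB = N_AB/A_AB = -31030/891.1 = -34.82 MPa.

-34.8 MPa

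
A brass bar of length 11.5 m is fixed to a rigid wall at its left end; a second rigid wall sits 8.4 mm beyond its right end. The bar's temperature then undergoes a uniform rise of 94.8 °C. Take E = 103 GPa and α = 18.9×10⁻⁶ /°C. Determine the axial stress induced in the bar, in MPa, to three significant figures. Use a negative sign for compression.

-109 MPa

Free thermal expansion αLΔT = 18.9e-6 · 11500 · 94.8 = 20.6 mm.
The walls engage after the gap closes; constrained expansion = 20.6 − 8.4 = 12.2 mm.
The walls impose strain ε = −(12.2)/11500 = -1.0613e-03; σ = Eε = 103000 · -1.0613e-03 = -109.3 MPa.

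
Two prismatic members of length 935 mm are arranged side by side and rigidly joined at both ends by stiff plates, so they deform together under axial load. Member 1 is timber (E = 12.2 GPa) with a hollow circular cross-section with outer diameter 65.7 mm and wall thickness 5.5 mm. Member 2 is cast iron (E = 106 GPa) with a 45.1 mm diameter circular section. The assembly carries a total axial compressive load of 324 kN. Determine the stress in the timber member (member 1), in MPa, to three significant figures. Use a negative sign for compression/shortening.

-21.7 MPa

A_1 = 1040 mm².
A_2 = 1598 mm².
Equal strain + equilibrium ⇒ each member carries load in proportion to AE: A₁E₁ = 12690000 N, A₂E₂ = 169300000 N, ΣAE = 182000000 N.
σ₁ = P·E₁/ΣAE = -324000·12200/182000000 = -21.72 MPa.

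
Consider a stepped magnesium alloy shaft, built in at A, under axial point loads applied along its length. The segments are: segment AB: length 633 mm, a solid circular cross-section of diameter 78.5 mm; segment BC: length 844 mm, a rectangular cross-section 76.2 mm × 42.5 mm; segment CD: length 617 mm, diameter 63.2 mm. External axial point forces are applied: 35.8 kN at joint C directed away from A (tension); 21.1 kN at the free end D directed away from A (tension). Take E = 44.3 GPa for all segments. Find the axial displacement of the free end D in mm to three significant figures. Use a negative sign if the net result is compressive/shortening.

0.596 mm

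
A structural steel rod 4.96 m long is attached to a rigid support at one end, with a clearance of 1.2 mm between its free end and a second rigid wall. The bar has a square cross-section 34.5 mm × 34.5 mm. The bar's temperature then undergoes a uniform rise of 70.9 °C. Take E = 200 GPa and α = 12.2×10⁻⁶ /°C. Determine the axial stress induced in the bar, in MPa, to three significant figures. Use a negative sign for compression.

Free thermal expansion αLΔT = 12.2e-6 · 4960 · 70.9 = 4.29 mm.
The walls engage after the gap closes; constrained expansion = 4.29 − 1.2 = 3.09 mm.
The walls impose strain ε = −(3.09)/4960 = -6.2304e-04; σ = Eε = 200000 · -6.2304e-04 = -124.6 MPa.

-125 MPa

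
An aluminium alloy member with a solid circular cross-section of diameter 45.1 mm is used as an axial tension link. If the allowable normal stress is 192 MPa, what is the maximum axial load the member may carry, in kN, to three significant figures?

A = 1598 mm².
P_max = σ_allow · A = 192 · 1598 = 306700 N = 306.7 kN.

307 kN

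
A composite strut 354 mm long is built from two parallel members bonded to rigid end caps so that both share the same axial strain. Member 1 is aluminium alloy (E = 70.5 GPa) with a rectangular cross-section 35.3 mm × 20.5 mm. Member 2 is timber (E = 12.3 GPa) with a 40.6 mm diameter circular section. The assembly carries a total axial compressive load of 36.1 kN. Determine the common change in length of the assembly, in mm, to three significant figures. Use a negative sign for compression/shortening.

-0.191 mm

A_1 = 723.6 mm².
A_2 = 1295 mm².
Equal strain + equilibrium ⇒ each member carries load in proportion to AE: A₁E₁ = 51020000 N, A₂E₂ = 15920000 N, ΣAE = 66940000 N.
δ = PL/ΣAE = -36100·354/66940000 = -0.1909 mm.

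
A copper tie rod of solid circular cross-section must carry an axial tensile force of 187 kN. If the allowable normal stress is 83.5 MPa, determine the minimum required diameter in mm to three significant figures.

53.4 mm

Required area A ≥ P/σ_allow = 187000/83.5 = 2240 mm².
For a solid circular section, d ≥ √(4A/π) = 53.4 mm.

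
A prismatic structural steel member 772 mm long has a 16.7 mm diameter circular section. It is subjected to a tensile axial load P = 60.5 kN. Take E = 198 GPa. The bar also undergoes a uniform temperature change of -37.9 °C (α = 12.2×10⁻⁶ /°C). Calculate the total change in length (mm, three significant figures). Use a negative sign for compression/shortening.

A = 219 mm².
δ_mech = NL/(AE) = 60500·772/(219·198000) = 1.077 mm.
δ_thermal = αLΔT = 12.2e-6·772·-37.9 = -0.357 mm.
δ = δ_mech + δ_thermal = 0.72 mm.

0.720 mm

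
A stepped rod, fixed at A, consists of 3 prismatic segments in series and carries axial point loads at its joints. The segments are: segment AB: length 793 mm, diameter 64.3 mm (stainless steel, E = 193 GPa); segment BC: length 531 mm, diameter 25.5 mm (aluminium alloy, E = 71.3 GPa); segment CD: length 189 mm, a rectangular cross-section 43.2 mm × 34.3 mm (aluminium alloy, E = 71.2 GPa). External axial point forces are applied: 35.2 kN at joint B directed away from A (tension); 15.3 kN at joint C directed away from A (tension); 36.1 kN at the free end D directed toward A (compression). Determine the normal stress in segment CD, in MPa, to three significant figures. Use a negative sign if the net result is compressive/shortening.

-24.4 MPa

Internal axial forces (sectioning from the free end, tension +): N_CD = -36.1 kN, N_BC = -20.8 kN, N_AB = 14.4 kN.
A_CD = 1482 mm².
σ_CD = N_CD/A_CD = -36100/1482 = -24.36 MPa.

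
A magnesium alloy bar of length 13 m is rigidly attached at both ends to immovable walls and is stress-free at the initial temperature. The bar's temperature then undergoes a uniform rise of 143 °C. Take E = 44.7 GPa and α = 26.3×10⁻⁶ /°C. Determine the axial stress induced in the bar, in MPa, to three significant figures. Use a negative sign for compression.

-168 MPa

Free thermal expansion αLΔT = 26.3e-6 · 13000 · 143 = 48.89 mm.
The walls impose strain ε = −(48.89)/13000 = -3.7609e-03; σ = Eε = 44700 · -3.7609e-03 = -168.1 MPa.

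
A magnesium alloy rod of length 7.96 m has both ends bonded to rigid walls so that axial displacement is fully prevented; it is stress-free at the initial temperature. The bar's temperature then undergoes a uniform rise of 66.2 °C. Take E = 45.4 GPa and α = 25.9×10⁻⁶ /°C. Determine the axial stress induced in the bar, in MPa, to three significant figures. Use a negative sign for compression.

-77.8 MPa

Free thermal expansion αLΔT = 25.9e-6 · 7960 · 66.2 = 13.65 mm.
The walls impose strain ε = −(13.65)/7960 = -1.7146e-03; σ = Eε = 45400 · -1.7146e-03 = -77.84 MPa.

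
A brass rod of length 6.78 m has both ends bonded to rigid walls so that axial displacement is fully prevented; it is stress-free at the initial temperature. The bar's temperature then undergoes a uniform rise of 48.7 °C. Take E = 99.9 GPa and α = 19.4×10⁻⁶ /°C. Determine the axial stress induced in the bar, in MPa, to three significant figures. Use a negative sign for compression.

Free thermal expansion αLΔT = 19.4e-6 · 6780 · 48.7 = 6.406 mm.
The walls impose strain ε = −(6.406)/6780 = -9.4478e-04; σ = Eε = 99900 · -9.4478e-04 = -94.38 MPa.

-94.4 MPa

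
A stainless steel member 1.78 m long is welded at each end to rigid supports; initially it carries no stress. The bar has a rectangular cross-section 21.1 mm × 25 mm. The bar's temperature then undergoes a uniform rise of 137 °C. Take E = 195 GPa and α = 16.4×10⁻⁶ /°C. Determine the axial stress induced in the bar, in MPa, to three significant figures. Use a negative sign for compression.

Free thermal expansion αLΔT = 16.4e-6 · 1780 · 137 = 3.999 mm.
The walls impose strain ε = −(3.999)/1780 = -2.2468e-03; σ = Eε = 195000 · -2.2468e-03 = -438.1 MPa.

-438 MPa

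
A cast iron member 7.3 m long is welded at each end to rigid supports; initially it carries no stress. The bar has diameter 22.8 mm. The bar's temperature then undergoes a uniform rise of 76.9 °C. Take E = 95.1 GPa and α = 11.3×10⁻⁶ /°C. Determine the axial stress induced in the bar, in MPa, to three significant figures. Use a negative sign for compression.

Free thermal expansion αLΔT = 11.3e-6 · 7300 · 76.9 = 6.343 mm.
The walls impose strain ε = −(6.343)/7300 = -8.6897e-04; σ = Eε = 95100 · -8.6897e-04 = -82.64 MPa.

-82.6 MPa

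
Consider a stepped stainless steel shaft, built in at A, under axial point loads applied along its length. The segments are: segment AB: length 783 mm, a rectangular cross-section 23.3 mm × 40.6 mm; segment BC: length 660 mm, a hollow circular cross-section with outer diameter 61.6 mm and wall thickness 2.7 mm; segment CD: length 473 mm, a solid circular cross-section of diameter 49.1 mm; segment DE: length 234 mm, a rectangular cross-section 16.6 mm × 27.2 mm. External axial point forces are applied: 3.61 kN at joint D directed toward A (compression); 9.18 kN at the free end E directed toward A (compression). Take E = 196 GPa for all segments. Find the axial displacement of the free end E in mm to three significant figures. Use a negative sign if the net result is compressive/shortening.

Internal axial forces (sectioning from the free end, tension +): N_DE = -9.18 kN, N_CD = -12.79 kN, N_BC = -12.79 kN, N_AB = -12.79 kN.
A_AB = 946 mm².
A_BC = 499.6 mm².
A_CD = 1893 mm².
A_DE = 451.5 mm².
δ_AB = -12790·783/(946·196000) = -0.05401 mm
δ_BC = -12790·660/(499.6·196000) = -0.0862 mm
δ_CD = -12790·473/(1893·196000) = -0.0163 mm
δ_DE = -9180·234/(451.5·196000) = -0.02427 mm
δ = Σδ_i = -0.1808 mm.

-0.181 mm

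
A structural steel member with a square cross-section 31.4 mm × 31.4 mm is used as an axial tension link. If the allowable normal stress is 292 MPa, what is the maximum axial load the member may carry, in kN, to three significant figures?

A = 986 mm².
P_max = σ_allow · A = 292 · 986 = 287900 N = 287.9 kN.

288 kN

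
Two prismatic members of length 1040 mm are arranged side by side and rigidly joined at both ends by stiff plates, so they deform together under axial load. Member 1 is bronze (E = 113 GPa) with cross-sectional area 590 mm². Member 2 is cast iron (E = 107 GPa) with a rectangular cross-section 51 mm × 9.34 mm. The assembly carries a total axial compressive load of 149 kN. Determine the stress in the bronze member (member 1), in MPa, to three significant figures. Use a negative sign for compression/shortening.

-143 MPa

A_2 = 476.3 mm².
Equal strain + equilibrium ⇒ each member carries load in proportion to AE: A₁E₁ = 66670000 N, A₂E₂ = 50970000 N, ΣAE = 117600000 N.
σ₁ = P·E₁/ΣAE = -149000·113000/117600000 = -143.1 MPa.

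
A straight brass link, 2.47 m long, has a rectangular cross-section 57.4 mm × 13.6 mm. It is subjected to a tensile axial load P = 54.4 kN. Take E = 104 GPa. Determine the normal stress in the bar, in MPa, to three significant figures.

A = 780.6 mm².
σ = N/A = 54400/780.6 = 69.69 MPa.

69.7 MPa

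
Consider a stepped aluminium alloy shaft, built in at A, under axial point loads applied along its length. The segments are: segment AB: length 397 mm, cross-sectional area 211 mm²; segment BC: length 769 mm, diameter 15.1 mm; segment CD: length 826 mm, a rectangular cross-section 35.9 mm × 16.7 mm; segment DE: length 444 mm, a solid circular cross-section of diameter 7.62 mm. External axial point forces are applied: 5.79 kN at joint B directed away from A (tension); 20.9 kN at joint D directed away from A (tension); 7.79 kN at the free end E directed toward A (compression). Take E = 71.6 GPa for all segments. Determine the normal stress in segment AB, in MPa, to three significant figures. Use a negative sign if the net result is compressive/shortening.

Internal axial forces (sectioning from the free end, tension +): N_DE = -7.79 kN, N_CD = 13.11 kN, N_BC = 13.11 kN, N_AB = 18.9 kN.
σ_AB = N_AB/A_AB = 18900/211 = 89.57 MPa.

89.6 MPa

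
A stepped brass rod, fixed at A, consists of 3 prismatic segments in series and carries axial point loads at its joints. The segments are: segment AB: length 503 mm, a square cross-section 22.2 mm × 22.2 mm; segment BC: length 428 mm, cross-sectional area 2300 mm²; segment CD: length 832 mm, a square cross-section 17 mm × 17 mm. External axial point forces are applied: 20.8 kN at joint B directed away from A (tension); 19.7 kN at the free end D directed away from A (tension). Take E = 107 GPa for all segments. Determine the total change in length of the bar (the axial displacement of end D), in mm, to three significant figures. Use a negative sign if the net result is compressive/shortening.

0.951 mm

Internal axial forces (sectioning from the free end, tension +): N_CD = 19.7 kN, N_BC = 19.7 kN, N_AB = 40.5 kN.
A_AB = 492.8 mm².
A_CD = 289 mm².
δ_AB = 40500·503/(492.8·107000) = 0.3863 mm
δ_BC = 19700·428/(2300·107000) = 0.03426 mm
δ_CD = 19700·832/(289·107000) = 0.53 mm
δ = Σδ_i = 0.9506 mm.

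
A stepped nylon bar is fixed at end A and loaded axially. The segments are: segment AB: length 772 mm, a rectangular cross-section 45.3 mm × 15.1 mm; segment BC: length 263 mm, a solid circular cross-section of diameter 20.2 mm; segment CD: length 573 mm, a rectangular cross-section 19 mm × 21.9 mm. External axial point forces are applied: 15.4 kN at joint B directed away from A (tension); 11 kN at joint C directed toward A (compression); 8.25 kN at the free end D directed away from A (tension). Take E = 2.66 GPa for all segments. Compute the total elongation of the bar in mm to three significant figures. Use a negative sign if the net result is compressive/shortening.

8.79 mm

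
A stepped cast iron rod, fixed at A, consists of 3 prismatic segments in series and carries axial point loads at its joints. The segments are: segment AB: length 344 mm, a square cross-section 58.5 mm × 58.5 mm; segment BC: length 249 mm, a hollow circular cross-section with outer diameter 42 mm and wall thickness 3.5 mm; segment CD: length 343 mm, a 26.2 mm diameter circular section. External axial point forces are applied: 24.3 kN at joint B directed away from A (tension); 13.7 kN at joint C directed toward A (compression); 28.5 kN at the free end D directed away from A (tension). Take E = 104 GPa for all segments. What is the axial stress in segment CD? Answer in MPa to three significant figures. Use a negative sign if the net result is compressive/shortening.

Internal axial forces (sectioning from the free end, tension +): N_CD = 28.5 kN, N_BC = 14.8 kN, N_AB = 39.1 kN.
A_CD = 539.1 mm².
σ_CD = N_CD/A_CD = 28500/539.1 = 52.86 MPa.

52.9 MPa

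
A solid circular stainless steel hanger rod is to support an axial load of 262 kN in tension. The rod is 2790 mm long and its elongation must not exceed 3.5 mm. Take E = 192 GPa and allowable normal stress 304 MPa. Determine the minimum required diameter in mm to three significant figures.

Required area A ≥ P/σ_allow = 262000/304 = 861.8 mm².
For a solid circular section, d ≥ √(4A/π) = 33.13 mm.
Elongation limit: A ≥ PL/(Eδ_allow) = 262000·2790/(192000·3.5) = 1088 mm² ⇒ d ≥ 37.22 mm.
The elongation limit governs.

37.2 mm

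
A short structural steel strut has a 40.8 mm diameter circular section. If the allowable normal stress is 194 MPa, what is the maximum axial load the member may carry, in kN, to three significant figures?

254 kN

A = 1307 mm².
P_max = σ_allow · A = 194 · 1307 = 253600 N = 253.6 kN.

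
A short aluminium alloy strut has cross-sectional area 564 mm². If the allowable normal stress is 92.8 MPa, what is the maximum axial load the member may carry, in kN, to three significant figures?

P_max = σ_allow · A = 92.8 · 564 = 52340 N = 52.34 kN.

52.3 kN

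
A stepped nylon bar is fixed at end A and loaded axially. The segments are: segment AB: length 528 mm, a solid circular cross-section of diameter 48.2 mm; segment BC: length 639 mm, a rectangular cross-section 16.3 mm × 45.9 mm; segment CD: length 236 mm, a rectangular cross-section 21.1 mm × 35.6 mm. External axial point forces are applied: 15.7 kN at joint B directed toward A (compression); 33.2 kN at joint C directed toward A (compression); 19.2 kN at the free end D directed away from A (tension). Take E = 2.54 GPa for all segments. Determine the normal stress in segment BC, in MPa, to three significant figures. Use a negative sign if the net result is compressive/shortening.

Internal axial forces (sectioning from the free end, tension +): N_CD = 19.2 kN, N_BC = -14 kN, N_AB = -29.7 kN.
A_BC = 748.2 mm².
σ_BC = N_BC/A_BC = -14000/748.2 = -18.71 MPa.

-18.7 MPa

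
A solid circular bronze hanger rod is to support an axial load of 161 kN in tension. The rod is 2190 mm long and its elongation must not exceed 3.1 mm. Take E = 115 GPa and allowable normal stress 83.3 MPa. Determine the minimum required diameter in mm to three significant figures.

Required area A ≥ P/σ_allow = 161000/83.3 = 1933 mm².
For a solid circular section, d ≥ √(4A/π) = 49.61 mm.
Elongation limit: A ≥ PL/(Eδ_allow) = 161000·2190/(115000·3.1) = 989 mm² ⇒ d ≥ 35.49 mm.
The stress limit governs.

49.6 mm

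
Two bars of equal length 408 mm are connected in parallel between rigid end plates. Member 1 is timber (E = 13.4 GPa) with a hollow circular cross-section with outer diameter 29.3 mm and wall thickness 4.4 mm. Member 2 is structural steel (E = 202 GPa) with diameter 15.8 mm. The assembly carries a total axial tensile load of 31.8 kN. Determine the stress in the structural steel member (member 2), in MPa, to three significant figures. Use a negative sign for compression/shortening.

145 MPa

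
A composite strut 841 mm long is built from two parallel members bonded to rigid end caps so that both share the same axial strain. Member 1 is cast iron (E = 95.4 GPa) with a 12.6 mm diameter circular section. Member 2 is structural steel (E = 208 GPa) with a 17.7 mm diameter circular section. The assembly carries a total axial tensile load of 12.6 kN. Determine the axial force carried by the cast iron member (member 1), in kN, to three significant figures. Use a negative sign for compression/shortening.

A_1 = 124.7 mm².
A_2 = 246.1 mm².
Equal strain + equilibrium ⇒ each member carries load in proportion to AE: A₁E₁ = 11900000 N, A₂E₂ = 51180000 N, ΣAE = 63080000 N.
F₁ = P·A₁E₁/ΣAE = 12600·11900000/63080000 = 2376 N.

2.38 kN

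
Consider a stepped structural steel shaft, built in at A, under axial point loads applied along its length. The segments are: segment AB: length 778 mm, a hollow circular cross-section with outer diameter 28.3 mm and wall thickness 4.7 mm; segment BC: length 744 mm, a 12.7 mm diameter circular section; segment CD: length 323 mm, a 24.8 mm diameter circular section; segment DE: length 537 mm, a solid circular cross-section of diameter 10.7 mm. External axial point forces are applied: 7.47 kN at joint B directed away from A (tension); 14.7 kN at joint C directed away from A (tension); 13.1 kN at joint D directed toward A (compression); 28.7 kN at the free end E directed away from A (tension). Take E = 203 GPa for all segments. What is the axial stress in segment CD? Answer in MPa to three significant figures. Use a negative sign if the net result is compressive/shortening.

32.3 MPa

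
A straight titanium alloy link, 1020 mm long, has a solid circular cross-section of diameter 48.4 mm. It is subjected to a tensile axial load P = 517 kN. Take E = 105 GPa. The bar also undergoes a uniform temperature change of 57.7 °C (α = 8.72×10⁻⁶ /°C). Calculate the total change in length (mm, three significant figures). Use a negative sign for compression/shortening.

A = 1840 mm².
δ_mech = NL/(AE) = 517000·1020/(1840·105000) = 2.73 mm.
δ_thermal = αLΔT = 8.72e-6·1020·57.7 = 0.5132 mm.
δ = δ_mech + δ_thermal = 3.243 mm.

3.24 mm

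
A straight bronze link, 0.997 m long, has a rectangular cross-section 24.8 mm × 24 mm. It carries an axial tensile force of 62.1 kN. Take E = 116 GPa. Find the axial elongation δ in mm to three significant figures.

A = 595.2 mm².
δ_mech = NL/(AE) = 62100·997/(595.2·116000) = 0.8967 mm.

0.897 mm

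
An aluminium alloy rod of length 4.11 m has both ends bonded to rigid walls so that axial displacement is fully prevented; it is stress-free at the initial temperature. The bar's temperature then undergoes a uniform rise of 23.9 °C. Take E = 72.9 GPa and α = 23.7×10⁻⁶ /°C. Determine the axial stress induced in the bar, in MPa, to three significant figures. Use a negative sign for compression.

-41.3 MPa

Free thermal expansion αLΔT = 23.7e-6 · 4110 · 23.9 = 2.328 mm.
The walls impose strain ε = −(2.328)/4110 = -5.6643e-04; σ = Eε = 72900 · -5.6643e-04 = -41.29 MPa.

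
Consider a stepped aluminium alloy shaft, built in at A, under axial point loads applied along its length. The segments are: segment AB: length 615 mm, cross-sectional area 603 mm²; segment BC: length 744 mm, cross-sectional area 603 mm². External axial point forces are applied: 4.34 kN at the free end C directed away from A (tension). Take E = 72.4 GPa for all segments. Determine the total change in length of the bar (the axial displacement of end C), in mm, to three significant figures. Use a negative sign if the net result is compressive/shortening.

0.135 mm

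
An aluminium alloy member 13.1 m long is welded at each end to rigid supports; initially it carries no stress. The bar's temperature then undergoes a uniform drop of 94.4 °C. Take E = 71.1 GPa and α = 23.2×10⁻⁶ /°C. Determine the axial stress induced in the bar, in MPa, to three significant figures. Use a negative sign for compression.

Free thermal expansion αLΔT = 23.2e-6 · 13100 · -94.4 = -28.69 mm.
The walls impose strain ε = −(-28.69)/13100 = 2.1901e-03; σ = Eε = 71100 · 2.1901e-03 = 155.7 MPa.

156 MPa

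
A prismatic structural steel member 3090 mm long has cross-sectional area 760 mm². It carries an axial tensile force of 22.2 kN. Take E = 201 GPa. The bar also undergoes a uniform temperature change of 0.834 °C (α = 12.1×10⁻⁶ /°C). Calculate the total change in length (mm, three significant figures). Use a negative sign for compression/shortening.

0.480 mm

δ_mech = NL/(AE) = 22200·3090/(760·201000) = 0.4491 mm.
δ_thermal = αLΔT = 12.1e-6·3090·0.834 = 0.03118 mm.
δ = δ_mech + δ_thermal = 0.4802 mm.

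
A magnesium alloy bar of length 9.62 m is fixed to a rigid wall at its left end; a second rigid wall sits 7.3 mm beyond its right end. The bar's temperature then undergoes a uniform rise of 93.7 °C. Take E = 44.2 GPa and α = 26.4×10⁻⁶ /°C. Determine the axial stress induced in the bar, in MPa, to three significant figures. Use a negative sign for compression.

Free thermal expansion αLΔT = 26.4e-6 · 9620 · 93.7 = 23.8 mm.
The walls engage after the gap closes; constrained expansion = 23.8 − 7.3 = 16.5 mm.
The walls impose strain ε = −(16.5)/9620 = -1.7148e-03; σ = Eε = 44200 · -1.7148e-03 = -75.8 MPa.

-75.8 MPa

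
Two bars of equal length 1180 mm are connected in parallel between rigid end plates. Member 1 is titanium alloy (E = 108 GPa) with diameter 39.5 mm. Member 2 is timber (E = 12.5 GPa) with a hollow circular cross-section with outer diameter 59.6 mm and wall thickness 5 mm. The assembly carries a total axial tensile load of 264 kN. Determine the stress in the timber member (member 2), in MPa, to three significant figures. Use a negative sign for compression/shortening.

A_1 = 1225 mm².
A_2 = 857.7 mm².
Equal strain + equilibrium ⇒ each member carries load in proportion to AE: A₁E₁ = 132300000 N, A₂E₂ = 10720000 N, ΣAE = 143100000 N.
σ₂ = P·E₂/ΣAE = 264000·12500/143100000 = 23.07 MPa.

23.1 MPa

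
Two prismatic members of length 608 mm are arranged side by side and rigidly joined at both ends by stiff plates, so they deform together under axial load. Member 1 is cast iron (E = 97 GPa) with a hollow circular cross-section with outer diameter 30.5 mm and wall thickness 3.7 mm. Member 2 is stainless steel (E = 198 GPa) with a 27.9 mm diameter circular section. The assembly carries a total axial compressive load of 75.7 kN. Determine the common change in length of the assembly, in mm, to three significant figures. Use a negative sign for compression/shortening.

-0.304 mm

A_1 = 311.5 mm².
A_2 = 611.4 mm².
Equal strain + equilibrium ⇒ each member carries load in proportion to AE: A₁E₁ = 30220000 N, A₂E₂ = 121000000 N, ΣAE = 151300000 N.
δ = PL/ΣAE = -75700·608/151300000 = -0.3043 mm.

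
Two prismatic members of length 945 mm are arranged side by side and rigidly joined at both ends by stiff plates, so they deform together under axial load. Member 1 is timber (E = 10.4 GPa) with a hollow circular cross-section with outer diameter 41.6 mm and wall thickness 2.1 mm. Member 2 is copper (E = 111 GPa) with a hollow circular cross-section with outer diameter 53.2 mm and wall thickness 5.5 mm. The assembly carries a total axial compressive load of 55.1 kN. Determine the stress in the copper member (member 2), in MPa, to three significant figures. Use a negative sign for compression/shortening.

-64.9 MPa

A_1 = 260.6 mm².
A_2 = 824.2 mm².
Equal strain + equilibrium ⇒ each member carries load in proportion to AE: A₁E₁ = 2710000 N, A₂E₂ = 91490000 N, ΣAE = 94200000 N.
σ₂ = P·E₂/ΣAE = -55100·111000/94200000 = -64.93 MPa.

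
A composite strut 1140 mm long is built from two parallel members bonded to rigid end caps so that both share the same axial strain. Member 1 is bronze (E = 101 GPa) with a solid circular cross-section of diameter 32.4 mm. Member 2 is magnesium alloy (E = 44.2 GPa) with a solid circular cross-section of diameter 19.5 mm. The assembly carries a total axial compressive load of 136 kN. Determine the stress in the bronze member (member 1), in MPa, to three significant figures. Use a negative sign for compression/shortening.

-142 MPa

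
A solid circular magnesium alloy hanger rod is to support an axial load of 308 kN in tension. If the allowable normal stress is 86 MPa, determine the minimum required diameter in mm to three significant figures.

Required area A ≥ P/σ_allow = 308000/86 = 3581 mm².
For a solid circular section, d ≥ √(4A/π) = 67.53 mm.

67.5 mm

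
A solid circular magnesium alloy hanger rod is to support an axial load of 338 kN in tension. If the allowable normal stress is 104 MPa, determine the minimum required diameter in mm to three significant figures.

64.3 mm

Required area A ≥ P/σ_allow = 338000/104 = 3250 mm².
For a solid circular section, d ≥ √(4A/π) = 64.33 mm.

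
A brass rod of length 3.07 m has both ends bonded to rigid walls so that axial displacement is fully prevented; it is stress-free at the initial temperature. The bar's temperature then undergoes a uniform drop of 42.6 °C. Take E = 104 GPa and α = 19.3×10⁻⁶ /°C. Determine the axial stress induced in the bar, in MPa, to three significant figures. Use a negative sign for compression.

85.5 MPa

Free thermal expansion αLΔT = 19.3e-6 · 3070 · -42.6 = -2.524 mm.
The walls impose strain ε = −(-2.524)/3070 = 8.2218e-04; σ = Eε = 104000 · 8.2218e-04 = 85.51 MPa.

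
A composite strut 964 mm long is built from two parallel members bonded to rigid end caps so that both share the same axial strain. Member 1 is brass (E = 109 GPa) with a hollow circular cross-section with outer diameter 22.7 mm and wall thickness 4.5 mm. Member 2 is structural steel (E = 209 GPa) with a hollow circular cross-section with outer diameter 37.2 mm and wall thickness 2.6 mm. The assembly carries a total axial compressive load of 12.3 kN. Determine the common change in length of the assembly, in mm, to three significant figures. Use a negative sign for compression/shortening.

-0.136 mm

A_1 = 257.3 mm².
A_2 = 282.6 mm².
Equal strain + equilibrium ⇒ each member carries load in proportion to AE: A₁E₁ = 28050000 N, A₂E₂ = 59070000 N, ΣAE = 87110000 N.
δ = PL/ΣAE = -12300·964/87110000 = -0.1361 mm.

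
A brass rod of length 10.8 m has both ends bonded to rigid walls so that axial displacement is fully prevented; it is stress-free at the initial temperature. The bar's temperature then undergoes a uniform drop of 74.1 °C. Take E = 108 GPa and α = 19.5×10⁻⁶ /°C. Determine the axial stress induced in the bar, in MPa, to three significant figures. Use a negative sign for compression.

Free thermal expansion αLΔT = 19.5e-6 · 10800 · -74.1 = -15.61 mm.
The walls impose strain ε = −(-15.61)/10800 = 1.4449e-03; σ = Eε = 108000 · 1.4449e-03 = 156.1 MPa.

156 MPa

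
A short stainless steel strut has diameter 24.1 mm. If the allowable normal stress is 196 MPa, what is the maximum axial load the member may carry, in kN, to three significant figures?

89.4 kN

A = 456.2 mm².
P_max = σ_allow · A = 196 · 456.2 = 89410 N = 89.41 kN.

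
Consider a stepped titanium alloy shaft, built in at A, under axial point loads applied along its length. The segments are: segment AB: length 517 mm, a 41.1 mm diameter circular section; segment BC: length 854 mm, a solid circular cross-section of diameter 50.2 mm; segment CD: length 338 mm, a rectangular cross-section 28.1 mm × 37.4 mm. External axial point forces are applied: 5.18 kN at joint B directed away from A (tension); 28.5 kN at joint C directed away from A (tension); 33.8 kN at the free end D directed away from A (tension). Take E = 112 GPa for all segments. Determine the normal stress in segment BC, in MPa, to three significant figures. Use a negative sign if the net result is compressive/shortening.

31.5 MPa

Internal axial forces (sectioning from the free end, tension +): N_CD = 33.8 kN, N_BC = 62.3 kN, N_AB = 67.48 kN.
A_BC = 1979 mm².
σ_BC = N_BC/A_BC = 62300/1979 = 31.48 MPa.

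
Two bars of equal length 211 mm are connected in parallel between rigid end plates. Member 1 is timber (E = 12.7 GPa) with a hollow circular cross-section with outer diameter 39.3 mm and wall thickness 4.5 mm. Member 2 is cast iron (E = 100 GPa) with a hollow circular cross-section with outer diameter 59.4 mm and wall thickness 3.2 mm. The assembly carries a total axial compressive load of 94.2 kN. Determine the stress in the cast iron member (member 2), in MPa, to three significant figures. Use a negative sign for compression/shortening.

-150 MPa

A_1 = 492 mm².
A_2 = 565 mm².
Equal strain + equilibrium ⇒ each member carries load in proportion to AE: A₁E₁ = 6248000 N, A₂E₂ = 56500000 N, ΣAE = 62750000 N.
σ₂ = P·E₂/ΣAE = -94200·100000/62750000 = -150.1 MPa.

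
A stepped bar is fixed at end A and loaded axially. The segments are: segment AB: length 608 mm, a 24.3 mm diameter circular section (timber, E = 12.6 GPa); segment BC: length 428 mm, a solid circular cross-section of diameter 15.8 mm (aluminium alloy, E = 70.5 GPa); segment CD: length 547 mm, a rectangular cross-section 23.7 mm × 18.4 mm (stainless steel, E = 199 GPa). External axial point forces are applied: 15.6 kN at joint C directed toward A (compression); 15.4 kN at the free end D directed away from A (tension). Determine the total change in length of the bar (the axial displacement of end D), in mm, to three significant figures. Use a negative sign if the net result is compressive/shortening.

Internal axial forces (sectioning from the free end, tension +): N_CD = 15.4 kN, N_BC = -0.2 kN, N_AB = -0.2 kN.
A_AB = 463.8 mm².
A_BC = 196.1 mm².
A_CD = 436.1 mm².
δ_AB = -200·608/(463.8·12600) = -0.02081 mm
δ_BC = -200·428/(196.1·70500) = -0.006193 mm
δ_CD = 15400·547/(436.1·199000) = 0.09707 mm
δ = Σδ_i = 0.07007 mm.

0.0701 mm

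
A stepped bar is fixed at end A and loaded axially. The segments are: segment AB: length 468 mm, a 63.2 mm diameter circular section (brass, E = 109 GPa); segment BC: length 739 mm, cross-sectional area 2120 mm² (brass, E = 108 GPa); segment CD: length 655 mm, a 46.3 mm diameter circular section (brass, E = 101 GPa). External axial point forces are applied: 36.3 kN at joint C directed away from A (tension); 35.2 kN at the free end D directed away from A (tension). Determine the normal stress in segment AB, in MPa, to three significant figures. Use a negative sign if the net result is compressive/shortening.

22.8 MPa

Internal axial forces (sectioning from the free end, tension +): N_CD = 35.2 kN, N_BC = 71.5 kN, N_AB = 71.5 kN.
A_AB = 3137 mm².
σ_AB = N_AB/A_AB = 71500/3137 = 22.79 MPa.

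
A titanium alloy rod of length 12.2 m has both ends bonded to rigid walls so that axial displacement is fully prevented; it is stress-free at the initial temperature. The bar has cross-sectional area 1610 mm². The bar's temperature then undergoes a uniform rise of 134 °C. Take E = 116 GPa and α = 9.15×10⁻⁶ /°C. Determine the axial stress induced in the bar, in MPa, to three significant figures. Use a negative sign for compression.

Free thermal expansion αLΔT = 9.15e-6 · 12200 · 134 = 14.96 mm.
The walls impose strain ε = −(14.96)/12200 = -1.2261e-03; σ = Eε = 116000 · -1.2261e-03 = -142.2 MPa.

-142 MPa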